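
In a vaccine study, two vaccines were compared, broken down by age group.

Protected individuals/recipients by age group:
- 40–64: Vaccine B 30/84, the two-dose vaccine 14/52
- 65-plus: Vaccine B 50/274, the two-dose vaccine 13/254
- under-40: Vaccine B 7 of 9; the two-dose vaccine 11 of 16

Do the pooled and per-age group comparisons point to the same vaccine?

40–64: Vaccine B 30/84 = 35.7%, the two-dose vaccine 14/52 = 26.9% → Vaccine B
65-plus: Vaccine B 50/274 = 18.2%, the two-dose vaccine 13/254 = 5.1% → Vaccine B
Under-40: Vaccine B 7/9 = 77.8%, the two-dose vaccine 11/16 = 68.8% → Vaccine B
Overall: Vaccine B 87/367 = 23.7%, the two-dose vaccine 38/322 = 11.8% → Vaccine B
Vaccine B wins overall and in every age group — no reversal.

Yes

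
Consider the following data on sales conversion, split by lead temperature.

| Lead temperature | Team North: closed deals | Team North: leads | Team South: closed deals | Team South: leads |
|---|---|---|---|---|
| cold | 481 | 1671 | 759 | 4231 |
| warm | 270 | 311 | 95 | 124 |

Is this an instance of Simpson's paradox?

Cold: Team North 481/1671 = 28.8%, Team South 759/4231 = 17.9% → Team North
Warm: Team North 270/311 = 86.8%, Team South 95/124 = 76.6% → Team North
Overall: Team North 751/1982 = 37.9%, Team South 854/4355 = 19.6% → Team North
Team North wins overall and in every lead group — no reversal.

No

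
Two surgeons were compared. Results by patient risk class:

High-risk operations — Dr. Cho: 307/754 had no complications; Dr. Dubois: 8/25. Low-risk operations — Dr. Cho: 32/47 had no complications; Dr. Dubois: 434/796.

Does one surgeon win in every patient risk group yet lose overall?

Yes

High-risk: Dr. Cho 307/754 = 40.7%, Dr. Dubois 8/25 = 32.0% → Dr. Cho
Low-risk: Dr. Cho 32/47 = 68.1%, Dr. Dubois 434/796 = 54.5% → Dr. Cho
Overall: Dr. Cho 339/801 = 42.3%, Dr. Dubois 442/821 = 53.8% → Dr. Dubois
Dr. Cho wins each patient risk group but Dr. Dubois wins overall — the comparison reverses. Dr. Cho's operations skew toward high-risk, which has a lower base rate.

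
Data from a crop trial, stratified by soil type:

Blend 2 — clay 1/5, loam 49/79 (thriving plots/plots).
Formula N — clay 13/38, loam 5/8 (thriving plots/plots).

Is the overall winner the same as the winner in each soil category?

Clay: Blend 2 1/5 = 20.0%, Formula N 13/38 = 34.2% → Formula N
Loam: Blend 2 49/79 = 62.0%, Formula N 5/8 = 62.5% → Formula N
Overall: Blend 2 50/84 = 59.5%, Formula N 18/46 = 39.1% → Blend 2
Formula N wins each soil group but Blend 2 wins overall — the comparison reverses. Formula N's plots skew toward clay, which has a lower base rate.

No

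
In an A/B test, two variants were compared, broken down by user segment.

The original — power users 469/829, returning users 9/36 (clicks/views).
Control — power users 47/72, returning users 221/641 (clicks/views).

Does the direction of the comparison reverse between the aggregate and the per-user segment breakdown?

Power users: the original 469/829 = 56.6%, Control 47/72 = 65.3% → Control
Returning users: the original 9/36 = 25.0%, Control 221/641 = 34.5% → Control
Overall: the original 478/865 = 55.3%, Control 268/713 = 37.6% → the original
Control wins each user group but the original wins overall — the comparison reverses. Control's views skew toward returning users, which has a lower base rate.

Yes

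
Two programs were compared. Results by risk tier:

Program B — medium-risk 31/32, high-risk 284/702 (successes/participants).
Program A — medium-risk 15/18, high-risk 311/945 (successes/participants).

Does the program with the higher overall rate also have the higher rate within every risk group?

Medium-risk: Program B 31/32 = 96.9%, Program A 15/18 = 83.3% → Program B
High-risk: Program B 284/702 = 40.5%, Program A 311/945 = 32.9% → Program B
Overall: Program B 315/734 = 42.9%, Program A 326/963 = 33.9% → Program B
Program B wins overall and in every risk group — no reversal.

Yes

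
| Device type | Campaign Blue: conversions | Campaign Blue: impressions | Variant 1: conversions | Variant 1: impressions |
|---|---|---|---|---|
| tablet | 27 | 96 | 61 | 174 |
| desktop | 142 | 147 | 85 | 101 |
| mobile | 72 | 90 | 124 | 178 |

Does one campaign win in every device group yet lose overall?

No

Tablet: Campaign Blue 27/96 = 28.1%, Variant 1 61/174 = 35.1% → Variant 1
Desktop: Campaign Blue 142/147 = 96.6%, Variant 1 85/101 = 84.2% → Campaign Blue
Mobile: Campaign Blue 72/90 = 80.0%, Variant 1 124/178 = 69.7% → Campaign Blue
Overall: Campaign Blue 241/333 = 72.4%, Variant 1 270/453 = 59.6% → Campaign Blue
Neither sweeps: Campaign Blue wins 2 of 3 groups, Variant 1 wins 1. Campaign Blue wins overall but not every group — no Simpson reversal.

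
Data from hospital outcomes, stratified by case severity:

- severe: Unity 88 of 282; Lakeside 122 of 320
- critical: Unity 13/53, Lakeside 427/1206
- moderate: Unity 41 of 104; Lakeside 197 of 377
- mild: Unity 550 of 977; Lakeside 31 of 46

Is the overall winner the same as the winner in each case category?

Severe: Unity 88/282 = 31.2%, Lakeside 122/320 = 38.1% → Lakeside
Critical: Unity 13/53 = 24.5%, Lakeside 427/1206 = 35.4% → Lakeside
Moderate: Unity 41/104 = 39.4%, Lakeside 197/377 = 52.3% → Lakeside
Mild: Unity 550/977 = 56.3%, Lakeside 31/46 = 67.4% → Lakeside
Overall: Unity 692/1416 = 48.9%, Lakeside 777/1949 = 39.9% → Unity
Lakeside wins each case group but Unity wins overall — the comparison reverses. Lakeside's patients skew toward critical, which has a lower base rate.

No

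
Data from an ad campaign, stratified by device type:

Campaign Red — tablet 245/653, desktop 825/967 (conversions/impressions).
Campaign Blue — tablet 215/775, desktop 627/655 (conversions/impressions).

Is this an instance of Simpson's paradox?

Tablet: Campaign Red 245/653 = 37.5%, Campaign Blue 215/775 = 27.7% → Campaign Red
Desktop: Campaign Red 825/967 = 85.3%, Campaign Blue 627/655 = 95.7% → Campaign Blue
Overall: Campaign Red 1070/1620 = 66.0%, Campaign Blue 842/1430 = 58.9% → Campaign Red
Neither sweeps: Campaign Red wins 1 of 2 groups, Campaign Blue wins 1. Campaign Red wins overall but not every group — no Simpson reversal.

No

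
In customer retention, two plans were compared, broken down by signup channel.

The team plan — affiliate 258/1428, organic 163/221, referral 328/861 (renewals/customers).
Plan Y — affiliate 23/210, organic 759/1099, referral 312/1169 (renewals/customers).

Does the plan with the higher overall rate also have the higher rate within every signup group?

No

Affiliate: the team plan 258/1428 = 18.1%, Plan Y 23/210 = 11.0% → the team plan
Organic: the team plan 163/221 = 73.8%, Plan Y 759/1099 = 69.1% → the team plan
Referral: the team plan 328/861 = 38.1%, Plan Y 312/1169 = 26.7% → the team plan
Overall: the team plan 749/2510 = 29.8%, Plan Y 1094/2478 = 44.1% → Plan Y
The team plan wins each signup group but Plan Y wins overall — the comparison reverses. The team plan's customers skew toward affiliate, which has a lower base rate.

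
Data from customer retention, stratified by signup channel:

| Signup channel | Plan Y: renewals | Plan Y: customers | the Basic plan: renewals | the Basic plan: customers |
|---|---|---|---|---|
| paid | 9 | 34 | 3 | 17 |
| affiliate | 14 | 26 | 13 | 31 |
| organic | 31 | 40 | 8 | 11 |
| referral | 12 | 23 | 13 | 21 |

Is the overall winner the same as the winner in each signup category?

No

Paid: Plan Y 9/34 = 26.5%, the Basic plan 3/17 = 17.6% → Plan Y
Affiliate: Plan Y 14/26 = 53.8%, the Basic plan 13/31 = 41.9% → Plan Y
Organic: Plan Y 31/40 = 77.5%, the Basic plan 8/11 = 72.7% → Plan Y
Referral: Plan Y 12/23 = 52.2%, the Basic plan 13/21 = 61.9% → the Basic plan
Overall: Plan Y 66/123 = 53.7%, the Basic plan 37/80 = 46.2% → Plan Y
Neither sweeps: Plan Y wins 3 of 4 groups, the Basic plan wins 1. Plan Y wins overall but not every group — no Simpson reversal.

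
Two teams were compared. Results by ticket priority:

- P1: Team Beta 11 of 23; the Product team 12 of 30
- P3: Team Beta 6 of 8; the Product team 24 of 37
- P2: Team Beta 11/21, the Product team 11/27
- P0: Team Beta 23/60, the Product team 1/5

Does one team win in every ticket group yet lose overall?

Yes

P1: Team Beta 11/23 = 47.8%, the Product team 12/30 = 40.0% → Team Beta
P3: Team Beta 6/8 = 75.0%, the Product team 24/37 = 64.9% → Team Beta
P2: Team Beta 11/21 = 52.4%, the Product team 11/27 = 40.7% → Team Beta
P0: Team Beta 23/60 = 38.3%, the Product team 1/5 = 20.0% → Team Beta
Overall: Team Beta 51/112 = 45.5%, the Product team 48/99 = 48.5% → the Product team
Team Beta wins each ticket group but the Product team wins overall — the comparison reverses. Team Beta's tickets skew toward P0, which has a lower base rate.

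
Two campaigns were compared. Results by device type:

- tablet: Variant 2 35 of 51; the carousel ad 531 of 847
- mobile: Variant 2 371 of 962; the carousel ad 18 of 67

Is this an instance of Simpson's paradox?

Tablet: Variant 2 35/51 = 68.6%, the carousel ad 531/847 = 62.7% → Variant 2
Mobile: Variant 2 371/962 = 38.6%, the carousel ad 18/67 = 26.9% → Variant 2
Overall: Variant 2 406/1013 = 40.1%, the carousel ad 549/914 = 60.1% → the carousel ad
Variant 2 wins each device group but the carousel ad wins overall — the comparison reverses. Variant 2's impressions skew toward mobile, which has a lower base rate.

Yes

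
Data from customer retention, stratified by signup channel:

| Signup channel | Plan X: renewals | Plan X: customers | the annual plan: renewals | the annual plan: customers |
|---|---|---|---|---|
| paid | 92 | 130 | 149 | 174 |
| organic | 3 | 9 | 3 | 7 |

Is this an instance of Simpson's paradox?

No

Paid: Plan X 92/130 = 70.8%, the annual plan 149/174 = 85.6% → the annual plan
Organic: Plan X 3/9 = 33.3%, the annual plan 3/7 = 42.9% → the annual plan
Overall: Plan X 95/139 = 68.3%, the annual plan 152/181 = 84.0% → the annual plan
The annual plan wins overall and in every signup group — no reversal.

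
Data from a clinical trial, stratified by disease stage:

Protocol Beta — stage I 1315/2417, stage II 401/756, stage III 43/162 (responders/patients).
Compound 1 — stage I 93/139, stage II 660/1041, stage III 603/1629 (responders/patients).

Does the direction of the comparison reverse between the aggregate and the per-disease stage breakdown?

Stage I: Protocol Beta 1315/2417 = 54.4%, Compound 1 93/139 = 66.9% → Compound 1
Stage II: Protocol Beta 401/756 = 53.0%, Compound 1 660/1041 = 63.4% → Compound 1
Stage III: Protocol Beta 43/162 = 26.5%, Compound 1 603/1629 = 37.0% → Compound 1
Overall: Protocol Beta 1759/3335 = 52.7%, Compound 1 1356/2809 = 48.3% → Protocol Beta
Compound 1 wins each disease group but Protocol Beta wins overall — the comparison reverses. Compound 1's patients skew toward stage III, which has a lower base rate.

Yes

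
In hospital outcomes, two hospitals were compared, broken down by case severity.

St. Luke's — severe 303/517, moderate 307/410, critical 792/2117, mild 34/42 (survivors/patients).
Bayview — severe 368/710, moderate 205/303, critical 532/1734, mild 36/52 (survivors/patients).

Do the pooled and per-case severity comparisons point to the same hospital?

Yes

Severe: St. Luke's 303/517 = 58.6%, Bayview 368/710 = 51.8% → St. Luke's
Moderate: St. Luke's 307/410 = 74.9%, Bayview 205/303 = 67.7% → St. Luke's
Critical: St. Luke's 792/2117 = 37.4%, Bayview 532/1734 = 30.7% → St. Luke's
Mild: St. Luke's 34/42 = 81.0%, Bayview 36/52 = 69.2% → St. Luke's
Overall: St. Luke's 1436/3086 = 46.5%, Bayview 1141/2799 = 40.8% → St. Luke's
St. Luke's wins overall and in every case group — no reversal.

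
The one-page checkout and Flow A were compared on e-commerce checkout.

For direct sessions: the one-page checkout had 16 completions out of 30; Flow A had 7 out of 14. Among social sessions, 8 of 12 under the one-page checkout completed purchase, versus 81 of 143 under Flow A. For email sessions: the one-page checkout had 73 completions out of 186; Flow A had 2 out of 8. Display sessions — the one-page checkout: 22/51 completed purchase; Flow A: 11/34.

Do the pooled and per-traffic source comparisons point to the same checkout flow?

No

Direct: the one-page checkout 16/30 = 53.3%, Flow A 7/14 = 50.0% → the one-page checkout
Social: the one-page checkout 8/12 = 66.7%, Flow A 81/143 = 56.6% → the one-page checkout
Email: the one-page checkout 73/186 = 39.2%, Flow A 2/8 = 25.0% → the one-page checkout
Display: the one-page checkout 22/51 = 43.1%, Flow A 11/34 = 32.4% → the one-page checkout
Overall: the one-page checkout 119/279 = 42.7%, Flow A 101/199 = 50.8% → Flow A
The one-page checkout wins each traffic group but Flow A wins overall — the comparison reverses. The one-page checkout's sessions skew toward email, which has a lower base rate.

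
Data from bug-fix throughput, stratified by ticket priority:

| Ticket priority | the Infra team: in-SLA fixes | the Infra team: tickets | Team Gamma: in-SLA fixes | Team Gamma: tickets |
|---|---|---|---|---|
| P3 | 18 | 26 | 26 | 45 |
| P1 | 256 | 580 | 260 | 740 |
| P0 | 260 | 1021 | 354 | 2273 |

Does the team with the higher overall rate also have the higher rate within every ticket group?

P3: the Infra team 18/26 = 69.2%, Team Gamma 26/45 = 57.8% → the Infra team
P1: the Infra team 256/580 = 44.1%, Team Gamma 260/740 = 35.1% → the Infra team
P0: the Infra team 260/1021 = 25.5%, Team Gamma 354/2273 = 15.6% → the Infra team
Overall: the Infra team 534/1627 = 32.8%, Team Gamma 640/3058 = 20.9% → the Infra team
The Infra team wins overall and in every ticket group — no reversal.

Yes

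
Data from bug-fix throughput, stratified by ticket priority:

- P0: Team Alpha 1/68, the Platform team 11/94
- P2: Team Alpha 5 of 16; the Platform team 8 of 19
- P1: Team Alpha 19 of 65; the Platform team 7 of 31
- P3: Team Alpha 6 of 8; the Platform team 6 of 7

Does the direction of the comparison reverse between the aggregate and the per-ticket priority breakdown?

P0: Team Alpha 1/68 = 1.5%, the Platform team 11/94 = 11.7% → the Platform team
P2: Team Alpha 5/16 = 31.2%, the Platform team 8/19 = 42.1% → the Platform team
P1: Team Alpha 19/65 = 29.2%, the Platform team 7/31 = 22.6% → Team Alpha
P3: Team Alpha 6/8 = 75.0%, the Platform team 6/7 = 85.7% → the Platform team
Overall: Team Alpha 31/157 = 19.7%, the Platform team 32/151 = 21.2% → the Platform team
Neither sweeps: Team Alpha wins 1 of 4 groups, the Platform team wins 3. The Platform team wins overall but not every group — no Simpson reversal.

No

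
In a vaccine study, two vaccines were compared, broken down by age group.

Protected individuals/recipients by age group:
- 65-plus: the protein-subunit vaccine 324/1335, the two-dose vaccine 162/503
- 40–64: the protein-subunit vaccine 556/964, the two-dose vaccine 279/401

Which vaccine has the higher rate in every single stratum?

65-plus: the protein-subunit vaccine 324/1335 = 24.3%, the two-dose vaccine 162/503 = 32.2% → the two-dose vaccine
40–64: the protein-subunit vaccine 556/964 = 57.7%, the two-dose vaccine 279/401 = 69.6% → the two-dose vaccine
The two-dose vaccine has the higher rate in both groups.

the two-dose vaccine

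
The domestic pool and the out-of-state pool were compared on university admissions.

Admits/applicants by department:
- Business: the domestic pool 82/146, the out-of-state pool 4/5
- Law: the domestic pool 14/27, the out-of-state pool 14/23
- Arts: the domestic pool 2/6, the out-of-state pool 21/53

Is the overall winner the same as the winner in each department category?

No

Business: the domestic pool 82/146 = 56.2%, the out-of-state pool 4/5 = 80.0% → the out-of-state pool
Law: the domestic pool 14/27 = 51.9%, the out-of-state pool 14/23 = 60.9% → the out-of-state pool
Arts: the domestic pool 2/6 = 33.3%, the out-of-state pool 21/53 = 39.6% → the out-of-state pool
Overall: the domestic pool 98/179 = 54.7%, the out-of-state pool 39/81 = 48.1% → the domestic pool
The out-of-state pool wins each department group but the domestic pool wins overall — the comparison reverses. The out-of-state pool's applicants skew toward Arts, which has a lower base rate.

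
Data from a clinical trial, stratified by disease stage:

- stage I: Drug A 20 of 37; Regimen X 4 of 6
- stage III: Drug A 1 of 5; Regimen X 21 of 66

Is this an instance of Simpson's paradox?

Yes

Stage I: Drug A 20/37 = 54.1%, Regimen X 4/6 = 66.7% → Regimen X
Stage III: Drug A 1/5 = 20.0%, Regimen X 21/66 = 31.8% → Regimen X
Overall: Drug A 21/42 = 50.0%, Regimen X 25/72 = 34.7% → Drug A
Regimen X wins each disease group but Drug A wins overall — the comparison reverses. Regimen X's patients skew toward stage III, which has a lower base rate.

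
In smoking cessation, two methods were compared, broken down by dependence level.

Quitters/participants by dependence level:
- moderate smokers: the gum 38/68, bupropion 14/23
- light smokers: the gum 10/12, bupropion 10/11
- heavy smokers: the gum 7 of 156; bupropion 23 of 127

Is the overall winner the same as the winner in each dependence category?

Moderate smokers: the gum 38/68 = 55.9%, bupropion 14/23 = 60.9% → bupropion
Light smokers: the gum 10/12 = 83.3%, bupropion 10/11 = 90.9% → bupropion
Heavy smokers: the gum 7/156 = 4.5%, bupropion 23/127 = 18.1% → bupropion
Overall: the gum 55/236 = 23.3%, bupropion 47/161 = 29.2% → bupropion
Bupropion wins overall and in every dependence group — no reversal.

Yes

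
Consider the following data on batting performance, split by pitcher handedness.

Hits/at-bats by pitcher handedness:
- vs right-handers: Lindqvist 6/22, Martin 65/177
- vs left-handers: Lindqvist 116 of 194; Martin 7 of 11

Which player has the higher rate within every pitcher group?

Vs right-handers: Lindqvist 6/22 = 27.3%, Martin 65/177 = 36.7% → Martin
Vs left-handers: Lindqvist 116/194 = 59.8%, Martin 7/11 = 63.6% → Martin
Martin has the higher rate in both groups.

Martin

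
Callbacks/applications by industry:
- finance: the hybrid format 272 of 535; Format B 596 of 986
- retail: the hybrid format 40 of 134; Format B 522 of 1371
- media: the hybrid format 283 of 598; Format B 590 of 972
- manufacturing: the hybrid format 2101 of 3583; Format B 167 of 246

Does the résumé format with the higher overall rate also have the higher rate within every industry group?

No

Finance: the hybrid format 272/535 = 50.8%, Format B 596/986 = 60.4% → Format B
Retail: the hybrid format 40/134 = 29.9%, Format B 522/1371 = 38.1% → Format B
Media: the hybrid format 283/598 = 47.3%, Format B 590/972 = 60.7% → Format B
Manufacturing: the hybrid format 2101/3583 = 58.6%, Format B 167/246 = 67.9% → Format B
Overall: the hybrid format 2696/4850 = 55.6%, Format B 1875/3575 = 52.4% → the hybrid format
Format B wins each industry group but the hybrid format wins overall — the comparison reverses. Format B's applications skew toward retail, which has a lower base rate.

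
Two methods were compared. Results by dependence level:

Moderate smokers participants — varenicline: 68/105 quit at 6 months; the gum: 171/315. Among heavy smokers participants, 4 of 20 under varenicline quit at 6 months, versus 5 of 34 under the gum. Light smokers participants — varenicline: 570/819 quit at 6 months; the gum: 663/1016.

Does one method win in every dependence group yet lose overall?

No

Moderate smokers: varenicline 68/105 = 64.8%, the gum 171/315 = 54.3% → varenicline
Heavy smokers: varenicline 4/20 = 20.0%, the gum 5/34 = 14.7% → varenicline
Light smokers: varenicline 570/819 = 69.6%, the gum 663/1016 = 65.3% → varenicline
Overall: varenicline 642/944 = 68.0%, the gum 839/1365 = 61.5% → varenicline
Varenicline wins overall and in every dependence group — no reversal.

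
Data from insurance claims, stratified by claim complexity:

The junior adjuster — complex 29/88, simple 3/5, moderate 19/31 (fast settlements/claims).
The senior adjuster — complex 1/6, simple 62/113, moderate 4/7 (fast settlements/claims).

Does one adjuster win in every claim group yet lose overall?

Complex: the junior adjuster 29/88 = 33.0%, the senior adjuster 1/6 = 16.7% → the junior adjuster
Simple: the junior adjuster 3/5 = 60.0%, the senior adjuster 62/113 = 54.9% → the junior adjuster
Moderate: the junior adjuster 19/31 = 61.3%, the senior adjuster 4/7 = 57.1% → the junior adjuster
Overall: the junior adjuster 51/124 = 41.1%, the senior adjuster 67/126 = 53.2% → the senior adjuster
The junior adjuster wins each claim group but the senior adjuster wins overall — the comparison reverses. The junior adjuster's claims skew toward complex, which has a lower base rate.

Yes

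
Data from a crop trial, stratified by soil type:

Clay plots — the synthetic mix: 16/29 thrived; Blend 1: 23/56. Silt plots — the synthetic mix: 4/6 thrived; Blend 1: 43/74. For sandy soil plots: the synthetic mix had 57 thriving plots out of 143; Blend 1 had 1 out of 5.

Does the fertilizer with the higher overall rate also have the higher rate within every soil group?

Clay: the synthetic mix 16/29 = 55.2%, Blend 1 23/56 = 41.1% → the synthetic mix
Silt: the synthetic mix 4/6 = 66.7%, Blend 1 43/74 = 58.1% → the synthetic mix
Sandy soil: the synthetic mix 57/143 = 39.9%, Blend 1 1/5 = 20.0% → the synthetic mix
Overall: the synthetic mix 77/178 = 43.3%, Blend 1 67/135 = 49.6% → Blend 1
The synthetic mix wins each soil group but Blend 1 wins overall — the comparison reverses. The synthetic mix's plots skew toward sandy soil, which has a lower base rate.

No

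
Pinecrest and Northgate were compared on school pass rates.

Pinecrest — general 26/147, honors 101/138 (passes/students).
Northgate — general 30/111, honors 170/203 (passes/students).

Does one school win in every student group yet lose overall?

No

General: Pinecrest 26/147 = 17.7%, Northgate 30/111 = 27.0% → Northgate
Honors: Pinecrest 101/138 = 73.2%, Northgate 170/203 = 83.7% → Northgate
Overall: Pinecrest 127/285 = 44.6%, Northgate 200/314 = 63.7% → Northgate
Northgate wins overall and in every student group — no reversal.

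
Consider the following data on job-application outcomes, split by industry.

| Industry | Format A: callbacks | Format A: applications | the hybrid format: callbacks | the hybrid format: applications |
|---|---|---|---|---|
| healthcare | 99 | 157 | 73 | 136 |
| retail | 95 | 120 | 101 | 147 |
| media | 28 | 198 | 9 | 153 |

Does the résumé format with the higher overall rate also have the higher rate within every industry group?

Healthcare: Format A 99/157 = 63.1%, the hybrid format 73/136 = 53.7% → Format A
Retail: Format A 95/120 = 79.2%, the hybrid format 101/147 = 68.7% → Format A
Media: Format A 28/198 = 14.1%, the hybrid format 9/153 = 5.9% → Format A
Overall: Format A 222/475 = 46.7%, the hybrid format 183/436 = 42.0% → Format A
Format A wins overall and in every industry group — no reversal.

Yes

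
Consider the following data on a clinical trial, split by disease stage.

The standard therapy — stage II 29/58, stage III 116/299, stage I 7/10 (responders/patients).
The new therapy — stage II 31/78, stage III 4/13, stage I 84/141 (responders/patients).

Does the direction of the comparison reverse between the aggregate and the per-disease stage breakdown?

Stage II: the standard therapy 29/58 = 50.0%, the new therapy 31/78 = 39.7% → the standard therapy
Stage III: the standard therapy 116/299 = 38.8%, the new therapy 4/13 = 30.8% → the standard therapy
Stage I: the standard therapy 7/10 = 70.0%, the new therapy 84/141 = 59.6% → the standard therapy
Overall: the standard therapy 152/367 = 41.4%, the new therapy 119/232 = 51.3% → the new therapy
The standard therapy wins each disease group but the new therapy wins overall — the comparison reverses. The standard therapy's patients skew toward stage III, which has a lower base rate.

Yes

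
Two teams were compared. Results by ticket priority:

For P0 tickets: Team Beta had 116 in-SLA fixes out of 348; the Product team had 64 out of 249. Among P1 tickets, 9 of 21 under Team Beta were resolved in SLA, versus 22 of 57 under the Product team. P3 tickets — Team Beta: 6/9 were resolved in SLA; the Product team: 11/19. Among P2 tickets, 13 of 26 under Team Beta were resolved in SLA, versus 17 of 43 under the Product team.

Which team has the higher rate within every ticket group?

Team Beta

P0: Team Beta 116/348 = 33.3%, the Product team 64/249 = 25.7% → Team Beta
P1: Team Beta 9/21 = 42.9%, the Product team 22/57 = 38.6% → Team Beta
P3: Team Beta 6/9 = 66.7%, the Product team 11/19 = 57.9% → Team Beta
P2: Team Beta 13/26 = 50.0%, the Product team 17/43 = 39.5% → Team Beta
Team Beta has the higher rate in all 4 groups.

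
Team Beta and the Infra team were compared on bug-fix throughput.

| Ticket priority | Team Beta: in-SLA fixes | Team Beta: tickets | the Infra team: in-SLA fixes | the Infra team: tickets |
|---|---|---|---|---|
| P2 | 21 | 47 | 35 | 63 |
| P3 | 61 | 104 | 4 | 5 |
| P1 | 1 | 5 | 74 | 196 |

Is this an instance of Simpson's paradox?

P2: Team Beta 21/47 = 44.7%, the Infra team 35/63 = 55.6% → the Infra team
P3: Team Beta 61/104 = 58.7%, the Infra team 4/5 = 80.0% → the Infra team
P1: Team Beta 1/5 = 20.0%, the Infra team 74/196 = 37.8% → the Infra team
Overall: Team Beta 83/156 = 53.2%, the Infra team 113/264 = 42.8% → Team Beta
The Infra team wins each ticket group but Team Beta wins overall — the comparison reverses. The Infra team's tickets skew toward P1, which has a lower base rate.

Yes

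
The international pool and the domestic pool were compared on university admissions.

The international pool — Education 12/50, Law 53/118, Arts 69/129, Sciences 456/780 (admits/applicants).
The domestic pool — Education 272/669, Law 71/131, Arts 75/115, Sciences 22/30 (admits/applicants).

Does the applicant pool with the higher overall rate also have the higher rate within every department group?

Education: the international pool 12/50 = 24.0%, the domestic pool 272/669 = 40.7% → the domestic pool
Law: the international pool 53/118 = 44.9%, the domestic pool 71/131 = 54.2% → the domestic pool
Arts: the international pool 69/129 = 53.5%, the domestic pool 75/115 = 65.2% → the domestic pool
Sciences: the international pool 456/780 = 58.5%, the domestic pool 22/30 = 73.3% → the domestic pool
Overall: the international pool 590/1077 = 54.8%, the domestic pool 440/945 = 46.6% → the international pool
The domestic pool wins each department group but the international pool wins overall — the comparison reverses. The domestic pool's applicants skew toward Education, which has a lower base rate.

No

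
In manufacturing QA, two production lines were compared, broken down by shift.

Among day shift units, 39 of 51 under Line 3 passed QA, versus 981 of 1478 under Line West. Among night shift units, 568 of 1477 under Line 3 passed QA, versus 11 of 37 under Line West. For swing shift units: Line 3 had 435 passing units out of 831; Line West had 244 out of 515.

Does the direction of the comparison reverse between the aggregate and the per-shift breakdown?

Yes

Day shift: Line 3 39/51 = 76.5%, Line West 981/1478 = 66.4% → Line 3
Night shift: Line 3 568/1477 = 38.5%, Line West 11/37 = 29.7% → Line 3
Swing shift: Line 3 435/831 = 52.3%, Line West 244/515 = 47.4% → Line 3
Overall: Line 3 1042/2359 = 44.2%, Line West 1236/2030 = 60.9% → Line West
Line 3 wins each shift group but Line West wins overall — the comparison reverses. Line 3's units skew toward night shift, which has a lower base rate.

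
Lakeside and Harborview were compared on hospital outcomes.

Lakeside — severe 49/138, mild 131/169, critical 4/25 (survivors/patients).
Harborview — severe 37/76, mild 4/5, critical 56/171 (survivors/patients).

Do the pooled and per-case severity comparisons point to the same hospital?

No

Severe: Lakeside 49/138 = 35.5%, Harborview 37/76 = 48.7% → Harborview
Mild: Lakeside 131/169 = 77.5%, Harborview 4/5 = 80.0% → Harborview
Critical: Lakeside 4/25 = 16.0%, Harborview 56/171 = 32.7% → Harborview
Overall: Lakeside 184/332 = 55.4%, Harborview 97/252 = 38.5% → Lakeside
Harborview wins each case group but Lakeside wins overall — the comparison reverses. Harborview's patients skew toward critical, which has a lower base rate.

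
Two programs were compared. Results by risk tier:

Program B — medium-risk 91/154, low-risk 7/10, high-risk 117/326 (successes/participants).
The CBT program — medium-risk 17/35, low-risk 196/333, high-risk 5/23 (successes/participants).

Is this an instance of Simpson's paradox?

Medium-risk: Program B 91/154 = 59.1%, the CBT program 17/35 = 48.6% → Program B
Low-risk: Program B 7/10 = 70.0%, the CBT program 196/333 = 58.9% → Program B
High-risk: Program B 117/326 = 35.9%, the CBT program 5/23 = 21.7% → Program B
Overall: Program B 215/490 = 43.9%, the CBT program 218/391 = 55.8% → the CBT program
Program B wins each risk group but the CBT program wins overall — the comparison reverses. Program B's participants skew toward high-risk, which has a lower base rate.

Yes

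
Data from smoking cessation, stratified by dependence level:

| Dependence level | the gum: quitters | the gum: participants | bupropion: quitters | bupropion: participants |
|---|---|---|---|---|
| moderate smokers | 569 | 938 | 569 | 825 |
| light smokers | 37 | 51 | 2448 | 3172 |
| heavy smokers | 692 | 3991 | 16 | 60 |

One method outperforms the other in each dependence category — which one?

Moderate smokers: the gum 569/938 = 60.7%, bupropion 569/825 = 69.0% → bupropion
Light smokers: the gum 37/51 = 72.5%, bupropion 2448/3172 = 77.2% → bupropion
Heavy smokers: the gum 692/3991 = 17.3%, bupropion 16/60 = 26.7% → bupropion
Bupropion has the higher rate in all 3 groups.

bupropion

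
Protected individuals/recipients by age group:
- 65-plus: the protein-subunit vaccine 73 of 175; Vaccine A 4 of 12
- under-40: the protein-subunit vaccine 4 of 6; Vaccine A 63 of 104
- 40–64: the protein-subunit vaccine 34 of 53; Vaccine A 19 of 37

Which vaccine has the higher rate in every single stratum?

the protein-subunit vaccine

65-plus: the protein-subunit vaccine 73/175 = 41.7%, Vaccine A 4/12 = 33.3% → the protein-subunit vaccine
Under-40: the protein-subunit vaccine 4/6 = 66.7%, Vaccine A 63/104 = 60.6% → the protein-subunit vaccine
40–64: the protein-subunit vaccine 34/53 = 64.2%, Vaccine A 19/37 = 51.4% → the protein-subunit vaccine
The protein-subunit vaccine has the higher rate in all 3 groups.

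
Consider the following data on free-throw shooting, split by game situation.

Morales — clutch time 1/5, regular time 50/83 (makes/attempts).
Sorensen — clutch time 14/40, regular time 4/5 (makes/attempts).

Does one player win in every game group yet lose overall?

Clutch time: Morales 1/5 = 20.0%, Sorensen 14/40 = 35.0% → Sorensen
Regular time: Morales 50/83 = 60.2%, Sorensen 4/5 = 80.0% → Sorensen
Overall: Morales 51/88 = 58.0%, Sorensen 18/45 = 40.0% → Morales
Sorensen wins each game group but Morales wins overall — the comparison reverses. Sorensen's attempts skew toward clutch time, which has a lower base rate.

Yes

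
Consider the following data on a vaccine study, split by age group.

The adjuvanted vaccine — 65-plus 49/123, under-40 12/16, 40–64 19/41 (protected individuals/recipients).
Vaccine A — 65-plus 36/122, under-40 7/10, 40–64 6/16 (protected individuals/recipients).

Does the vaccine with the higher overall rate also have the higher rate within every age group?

65-plus: the adjuvanted vaccine 49/123 = 39.8%, Vaccine A 36/122 = 29.5% → the adjuvanted vaccine
Under-40: the adjuvanted vaccine 12/16 = 75.0%, Vaccine A 7/10 = 70.0% → the adjuvanted vaccine
40–64: the adjuvanted vaccine 19/41 = 46.3%, Vaccine A 6/16 = 37.5% → the adjuvanted vaccine
Overall: the adjuvanted vaccine 80/180 = 44.4%, Vaccine A 49/148 = 33.1% → the adjuvanted vaccine
The adjuvanted vaccine wins overall and in every age group — no reversal.

Yes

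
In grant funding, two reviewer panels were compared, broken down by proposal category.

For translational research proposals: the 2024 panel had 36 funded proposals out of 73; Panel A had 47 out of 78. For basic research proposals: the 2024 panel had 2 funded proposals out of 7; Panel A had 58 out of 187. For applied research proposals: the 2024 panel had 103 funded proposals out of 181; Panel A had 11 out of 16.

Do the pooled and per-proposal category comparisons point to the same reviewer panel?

No

Translational research: the 2024 panel 36/73 = 49.3%, Panel A 47/78 = 60.3% → Panel A
Basic research: the 2024 panel 2/7 = 28.6%, Panel A 58/187 = 31.0% → Panel A
Applied research: the 2024 panel 103/181 = 56.9%, Panel A 11/16 = 68.8% → Panel A
Overall: the 2024 panel 141/261 = 54.0%, Panel A 116/281 = 41.3% → the 2024 panel
Panel A wins each proposal group but the 2024 panel wins overall — the comparison reverses. Panel A's proposals skew toward basic research, which has a lower base rate.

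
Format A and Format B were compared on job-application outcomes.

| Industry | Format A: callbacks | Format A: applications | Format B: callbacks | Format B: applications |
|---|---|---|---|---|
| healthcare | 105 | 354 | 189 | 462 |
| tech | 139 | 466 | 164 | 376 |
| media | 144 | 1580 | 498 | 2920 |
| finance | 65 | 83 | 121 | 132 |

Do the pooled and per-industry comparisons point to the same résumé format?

Yes

Healthcare: Format A 105/354 = 29.7%, Format B 189/462 = 40.9% → Format B
Tech: Format A 139/466 = 29.8%, Format B 164/376 = 43.6% → Format B
Media: Format A 144/1580 = 9.1%, Format B 498/2920 = 17.1% → Format B
Finance: Format A 65/83 = 78.3%, Format B 121/132 = 91.7% → Format B
Overall: Format A 453/2483 = 18.2%, Format B 972/3890 = 25.0% → Format B
Format B wins overall and in every industry group — no reversal.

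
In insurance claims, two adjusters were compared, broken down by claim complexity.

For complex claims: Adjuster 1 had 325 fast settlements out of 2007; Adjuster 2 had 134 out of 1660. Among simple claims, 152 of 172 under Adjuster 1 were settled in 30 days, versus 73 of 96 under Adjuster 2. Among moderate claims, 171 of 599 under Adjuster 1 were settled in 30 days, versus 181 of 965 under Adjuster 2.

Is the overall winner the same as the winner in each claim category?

Complex: Adjuster 1 325/2007 = 16.2%, Adjuster 2 134/1660 = 8.1% → Adjuster 1
Simple: Adjuster 1 152/172 = 88.4%, Adjuster 2 73/96 = 76.0% → Adjuster 1
Moderate: Adjuster 1 171/599 = 28.5%, Adjuster 2 181/965 = 18.8% → Adjuster 1
Overall: Adjuster 1 648/2778 = 23.3%, Adjuster 2 388/2721 = 14.3% → Adjuster 1
Adjuster 1 wins overall and in every claim group — no reversal.

Yes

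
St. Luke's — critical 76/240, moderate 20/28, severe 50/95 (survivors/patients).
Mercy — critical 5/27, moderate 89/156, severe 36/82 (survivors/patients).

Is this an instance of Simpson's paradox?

Yes

Critical: St. Luke's 76/240 = 31.7%, Mercy 5/27 = 18.5% → St. Luke's
Moderate: St. Luke's 20/28 = 71.4%, Mercy 89/156 = 57.1% → St. Luke's
Severe: St. Luke's 50/95 = 52.6%, Mercy 36/82 = 43.9% → St. Luke's
Overall: St. Luke's 146/363 = 40.2%, Mercy 130/265 = 49.1% → Mercy
St. Luke's wins each case group but Mercy wins overall — the comparison reverses. St. Luke's's patients skew toward critical, which has a lower base rate.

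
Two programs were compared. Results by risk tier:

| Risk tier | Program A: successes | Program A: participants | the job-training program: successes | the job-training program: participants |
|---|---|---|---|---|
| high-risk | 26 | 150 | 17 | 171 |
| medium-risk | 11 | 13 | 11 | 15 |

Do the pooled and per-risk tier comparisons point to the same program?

High-risk: Program A 26/150 = 17.3%, the job-training program 17/171 = 9.9% → Program A
Medium-risk: Program A 11/13 = 84.6%, the job-training program 11/15 = 73.3% → Program A
Overall: Program A 37/163 = 22.7%, the job-training program 28/186 = 15.1% → Program A
Program A wins overall and in every risk group — no reversal.

Yes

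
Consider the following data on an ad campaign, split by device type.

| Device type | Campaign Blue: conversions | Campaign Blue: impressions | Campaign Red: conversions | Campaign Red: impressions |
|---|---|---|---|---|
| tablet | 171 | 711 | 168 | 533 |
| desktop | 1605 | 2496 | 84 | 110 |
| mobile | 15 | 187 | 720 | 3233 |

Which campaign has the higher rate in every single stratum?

Campaign Red

Tablet: Campaign Blue 171/711 = 24.1%, Campaign Red 168/533 = 31.5% → Campaign Red
Desktop: Campaign Blue 1605/2496 = 64.3%, Campaign Red 84/110 = 76.4% → Campaign Red
Mobile: Campaign Blue 15/187 = 8.0%, Campaign Red 720/3233 = 22.3% → Campaign Red
Campaign Red has the higher rate in all 3 groups.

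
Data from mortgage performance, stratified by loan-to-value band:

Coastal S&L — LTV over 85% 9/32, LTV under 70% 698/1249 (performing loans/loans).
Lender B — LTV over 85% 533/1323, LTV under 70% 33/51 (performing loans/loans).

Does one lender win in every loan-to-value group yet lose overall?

LTV over 85%: Coastal S&L 9/32 = 28.1%, Lender B 533/1323 = 40.3% → Lender B
LTV under 70%: Coastal S&L 698/1249 = 55.9%, Lender B 33/51 = 64.7% → Lender B
Overall: Coastal S&L 707/1281 = 55.2%, Lender B 566/1374 = 41.2% → Coastal S&L
Lender B wins each loan-to-value group but Coastal S&L wins overall — the comparison reverses. Lender B's loans skew toward LTV over 85%, which has a lower base rate.

Yes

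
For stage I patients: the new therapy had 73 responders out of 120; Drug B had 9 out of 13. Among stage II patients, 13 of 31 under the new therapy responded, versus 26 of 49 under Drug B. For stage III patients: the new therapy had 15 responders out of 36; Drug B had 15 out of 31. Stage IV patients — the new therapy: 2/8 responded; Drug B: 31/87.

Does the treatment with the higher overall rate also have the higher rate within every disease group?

No

Stage I: the new therapy 73/120 = 60.8%, Drug B 9/13 = 69.2% → Drug B
Stage II: the new therapy 13/31 = 41.9%, Drug B 26/49 = 53.1% → Drug B
Stage III: the new therapy 15/36 = 41.7%, Drug B 15/31 = 48.4% → Drug B
Stage IV: the new therapy 2/8 = 25.0%, Drug B 31/87 = 35.6% → Drug B
Overall: the new therapy 103/195 = 52.8%, Drug B 81/180 = 45.0% → the new therapy
Drug B wins each disease group but the new therapy wins overall — the comparison reverses. Drug B's patients skew toward stage IV, which has a lower base rate.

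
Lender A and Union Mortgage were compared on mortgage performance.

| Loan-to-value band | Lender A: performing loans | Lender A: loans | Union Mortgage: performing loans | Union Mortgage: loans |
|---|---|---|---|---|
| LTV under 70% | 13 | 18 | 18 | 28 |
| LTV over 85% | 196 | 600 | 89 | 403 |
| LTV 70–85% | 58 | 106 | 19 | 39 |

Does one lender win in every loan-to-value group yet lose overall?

LTV under 70%: Lender A 13/18 = 72.2%, Union Mortgage 18/28 = 64.3% → Lender A
LTV over 85%: Lender A 196/600 = 32.7%, Union Mortgage 89/403 = 22.1% → Lender A
LTV 70–85%: Lender A 58/106 = 54.7%, Union Mortgage 19/39 = 48.7% → Lender A
Overall: Lender A 267/724 = 36.9%, Union Mortgage 126/470 = 26.8% → Lender A
Lender A wins overall and in every loan-to-value group — no reversal.

No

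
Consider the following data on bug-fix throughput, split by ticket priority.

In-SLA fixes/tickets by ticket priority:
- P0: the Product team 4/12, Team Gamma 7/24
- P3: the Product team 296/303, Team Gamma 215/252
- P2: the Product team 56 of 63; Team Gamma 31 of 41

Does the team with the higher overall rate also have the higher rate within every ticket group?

P0: the Product team 4/12 = 33.3%, Team Gamma 7/24 = 29.2% → the Product team
P3: the Product team 296/303 = 97.7%, Team Gamma 215/252 = 85.3% → the Product team
P2: the Product team 56/63 = 88.9%, Team Gamma 31/41 = 75.6% → the Product team
Overall: the Product team 356/378 = 94.2%, Team Gamma 253/317 = 79.8% → the Product team
The Product team wins overall and in every ticket group — no reversal.

Yes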